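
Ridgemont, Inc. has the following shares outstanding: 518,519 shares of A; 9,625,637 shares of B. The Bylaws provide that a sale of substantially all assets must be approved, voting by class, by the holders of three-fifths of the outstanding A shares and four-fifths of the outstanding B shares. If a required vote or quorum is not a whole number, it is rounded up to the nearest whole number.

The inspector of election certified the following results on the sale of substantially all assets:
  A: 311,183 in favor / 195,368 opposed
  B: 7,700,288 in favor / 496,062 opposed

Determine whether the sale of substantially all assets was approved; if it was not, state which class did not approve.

A: 3/5 of 518519 = 311111.40, rounded up to 311112; 311,112 required, 311,183 in favor — approved.
B: 4/5 of 9625637 = 7700509.60, rounded up to 7700510; 7,700,510 required, 7,700,288 in favor — not approved.

Not approved — the B shares did not give the required vote.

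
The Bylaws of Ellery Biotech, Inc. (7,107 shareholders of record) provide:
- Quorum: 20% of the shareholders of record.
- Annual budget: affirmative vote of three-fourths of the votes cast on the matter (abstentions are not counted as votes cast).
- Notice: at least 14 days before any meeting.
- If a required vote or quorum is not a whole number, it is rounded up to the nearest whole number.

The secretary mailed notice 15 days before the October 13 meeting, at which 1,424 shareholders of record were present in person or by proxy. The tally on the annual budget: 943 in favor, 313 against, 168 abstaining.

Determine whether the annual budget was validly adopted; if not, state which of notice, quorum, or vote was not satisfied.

Notice: 15 days given; 14 required. Satisfied.
Quorum: 20% of 7,107 = 1,421.40, rounded up to 1,422; 1,424 present. Satisfied.
Vote: requires three-fourths of the votes cast (1,424 − 168 abstaining = 1,256); 3/4 of 1256 = 942, so 942 needed; 943 in favor. Satisfied.

Valid — all requirements satisfied.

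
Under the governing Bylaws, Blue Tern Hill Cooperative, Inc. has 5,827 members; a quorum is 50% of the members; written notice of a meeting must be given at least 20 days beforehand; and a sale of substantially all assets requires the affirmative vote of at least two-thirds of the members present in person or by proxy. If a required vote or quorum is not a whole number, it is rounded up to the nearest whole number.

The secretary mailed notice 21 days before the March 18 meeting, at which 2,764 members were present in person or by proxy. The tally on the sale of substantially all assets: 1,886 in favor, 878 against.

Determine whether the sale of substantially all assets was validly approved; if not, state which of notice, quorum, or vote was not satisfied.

Invalid — quorum requirement not satisfied.

Notice: 21 days given; 20 required. Satisfied.
Quorum: 50% of 5,827 = 2,913.50, rounded up to 2,914; 2,764 present. Not satisfied.
Vote: requires two-thirds of those present (2,764); 2/3 of 2764 = 1842.67, rounded up to 1843, so 1,843 needed; 1,886 in favor. Satisfied.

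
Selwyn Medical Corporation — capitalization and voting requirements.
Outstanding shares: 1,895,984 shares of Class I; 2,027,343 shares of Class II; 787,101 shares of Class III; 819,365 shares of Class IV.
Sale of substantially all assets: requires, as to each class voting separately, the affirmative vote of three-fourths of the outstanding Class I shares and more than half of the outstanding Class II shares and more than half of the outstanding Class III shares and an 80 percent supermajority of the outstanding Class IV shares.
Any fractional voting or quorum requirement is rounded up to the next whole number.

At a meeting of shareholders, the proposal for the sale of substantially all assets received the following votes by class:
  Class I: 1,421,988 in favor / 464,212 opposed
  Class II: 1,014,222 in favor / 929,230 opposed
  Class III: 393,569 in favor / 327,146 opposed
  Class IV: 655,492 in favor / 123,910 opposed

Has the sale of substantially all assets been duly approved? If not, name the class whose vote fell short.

Class I: 3/4 of 1895984 = 1421988; 1,421,988 required, 1,421,988 in favor — approved.
Class II: a majority of 2027343 is 1013672; 1,013,672 required, 1,014,222 in favor — approved.
Class III: a majority of 787101 is 393551; 393,551 required, 393,569 in favor — approved.
Class IV: 4/5 of 819365 = 655492; 655,492 required, 655,492 in favor — approved.

Approved — every class gave the required vote.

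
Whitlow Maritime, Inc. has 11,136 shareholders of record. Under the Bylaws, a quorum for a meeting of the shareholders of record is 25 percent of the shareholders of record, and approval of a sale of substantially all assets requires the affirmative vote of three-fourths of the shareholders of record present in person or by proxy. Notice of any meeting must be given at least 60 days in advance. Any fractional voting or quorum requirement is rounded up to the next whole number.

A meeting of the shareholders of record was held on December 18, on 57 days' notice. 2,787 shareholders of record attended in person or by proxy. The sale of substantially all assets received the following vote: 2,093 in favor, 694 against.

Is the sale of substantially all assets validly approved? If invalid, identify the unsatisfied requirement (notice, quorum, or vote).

Notice: 57 days given; 60 required. Not satisfied.
Quorum: 25% of 11,136 = 2,784; 2,787 present. Satisfied.
Vote: requires three-fourths of those present (2,787); 3/4 of 2787 = 2090.25, rounded up to 2091, so 2,091 needed; 2,093 in favor. Satisfied.

Invalid — notice requirement not satisfied.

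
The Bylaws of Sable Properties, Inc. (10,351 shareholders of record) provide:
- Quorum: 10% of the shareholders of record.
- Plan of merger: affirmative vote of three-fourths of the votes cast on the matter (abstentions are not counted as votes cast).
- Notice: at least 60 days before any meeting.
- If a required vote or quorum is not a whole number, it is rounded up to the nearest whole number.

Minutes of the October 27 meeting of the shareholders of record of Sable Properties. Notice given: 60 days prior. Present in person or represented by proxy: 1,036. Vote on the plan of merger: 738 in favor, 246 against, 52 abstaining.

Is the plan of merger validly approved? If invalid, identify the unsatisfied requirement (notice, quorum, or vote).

Valid — all requirements satisfied.

Notice: 60 days given; 60 required. Satisfied.
Quorum: 10% of 10,351 = 1,035.10, rounded up to 1,036; 1,036 present. Satisfied.
Vote: requires three-fourths of the votes cast (1,036 − 52 abstaining = 984); 3/4 of 984 = 738, so 738 needed; 738 in favor. Satisfied.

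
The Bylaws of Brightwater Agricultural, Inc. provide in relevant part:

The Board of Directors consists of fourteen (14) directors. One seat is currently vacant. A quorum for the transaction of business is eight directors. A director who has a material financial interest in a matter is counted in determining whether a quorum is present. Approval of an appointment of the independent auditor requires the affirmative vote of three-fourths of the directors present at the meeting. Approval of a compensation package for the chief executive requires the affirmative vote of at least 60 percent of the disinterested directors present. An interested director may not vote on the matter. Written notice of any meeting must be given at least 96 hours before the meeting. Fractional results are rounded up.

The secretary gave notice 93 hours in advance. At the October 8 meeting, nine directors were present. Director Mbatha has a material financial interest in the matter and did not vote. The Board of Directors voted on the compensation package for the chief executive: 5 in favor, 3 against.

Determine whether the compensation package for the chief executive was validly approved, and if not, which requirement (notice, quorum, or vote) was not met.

Notice: 93 hours given; 96 required (93 < 96). Not satisfied.
Quorum: 9 present (interested directors count toward quorum); quorum is 8. Satisfied.
Vote: the compensation package for the chief executive requires three-fifths of the disinterested directors present (9 − 1 = 8). 3/5 of 8 = 4.80, rounded up to 5, so 5 affirmative votes are needed; 5 voted in favor. Satisfied.

Invalid — notice requirement not satisfied.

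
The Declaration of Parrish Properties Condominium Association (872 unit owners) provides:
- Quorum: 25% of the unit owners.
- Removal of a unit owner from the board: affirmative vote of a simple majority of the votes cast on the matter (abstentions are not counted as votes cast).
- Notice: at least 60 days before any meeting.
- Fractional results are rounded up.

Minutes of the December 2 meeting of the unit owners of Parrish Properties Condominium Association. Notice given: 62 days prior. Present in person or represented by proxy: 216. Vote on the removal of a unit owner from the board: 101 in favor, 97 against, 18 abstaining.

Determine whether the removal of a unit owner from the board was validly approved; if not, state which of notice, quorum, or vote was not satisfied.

Invalid — quorum requirement not satisfied.

Notice: 62 days given; 60 required. Satisfied.
Quorum: 25% of 872 = 218; 216 present. Not satisfied.
Vote: requires a majority of the votes cast (216 − 18 abstaining = 198); a majority of 198 is 100, so 100 needed; 101 in favor. Satisfied.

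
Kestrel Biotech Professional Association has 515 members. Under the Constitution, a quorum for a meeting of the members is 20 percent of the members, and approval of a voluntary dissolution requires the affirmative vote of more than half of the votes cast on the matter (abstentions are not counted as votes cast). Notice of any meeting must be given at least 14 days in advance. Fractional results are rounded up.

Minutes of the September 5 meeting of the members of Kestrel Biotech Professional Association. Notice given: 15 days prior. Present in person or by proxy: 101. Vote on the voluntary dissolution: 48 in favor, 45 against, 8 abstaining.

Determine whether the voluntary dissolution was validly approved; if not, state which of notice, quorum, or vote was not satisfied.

Notice: 15 days given; 14 required. Satisfied.
Quorum: 20% of 515 = 103; 101 present. Not satisfied.
Vote: requires a majority of the votes cast (101 − 8 abstaining = 93); a majority of 93 is 47, so 47 needed; 48 in favor. Satisfied.

Invalid — quorum requirement not satisfied.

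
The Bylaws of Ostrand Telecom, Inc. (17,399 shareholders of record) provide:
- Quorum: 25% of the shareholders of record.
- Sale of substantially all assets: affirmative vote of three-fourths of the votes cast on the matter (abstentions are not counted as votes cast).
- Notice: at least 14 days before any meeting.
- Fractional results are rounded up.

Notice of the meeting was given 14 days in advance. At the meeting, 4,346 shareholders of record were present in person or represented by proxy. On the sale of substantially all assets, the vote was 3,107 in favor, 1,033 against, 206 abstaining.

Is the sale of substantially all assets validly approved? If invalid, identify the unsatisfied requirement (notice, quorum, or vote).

Invalid — quorum requirement not satisfied.

Notice: 14 days given; 14 required. Satisfied.
Quorum: 25% of 17,399 = 4,349.75, rounded up to 4,350; 4,346 present. Not satisfied.
Vote: requires three-fourths of the votes cast (4,346 − 206 abstaining = 4,140); 3/4 of 4140 = 3105, so 3,105 needed; 3,107 in favor. Satisfied.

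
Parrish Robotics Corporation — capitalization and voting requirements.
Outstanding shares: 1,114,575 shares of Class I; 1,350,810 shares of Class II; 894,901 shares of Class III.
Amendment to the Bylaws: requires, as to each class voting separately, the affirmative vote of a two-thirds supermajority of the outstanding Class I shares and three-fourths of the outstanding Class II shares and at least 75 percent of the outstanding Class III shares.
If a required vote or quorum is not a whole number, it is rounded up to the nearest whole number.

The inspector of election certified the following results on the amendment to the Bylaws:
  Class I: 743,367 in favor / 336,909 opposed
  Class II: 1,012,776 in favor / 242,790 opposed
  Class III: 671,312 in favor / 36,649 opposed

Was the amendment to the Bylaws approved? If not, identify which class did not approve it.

Class I: 2/3 of 1114575 = 743050; 743,050 required, 743,367 in favor — approved.
Class II: 3/4 of 1350810 = 1013107.50, rounded up to 1013108; 1,013,108 required, 1,012,776 in favor — not approved.
Class III: 3/4 of 894901 = 671175.75, rounded up to 671176; 671,176 required, 671,312 in favor — approved.

Not approved — the Class II shares did not give the required vote.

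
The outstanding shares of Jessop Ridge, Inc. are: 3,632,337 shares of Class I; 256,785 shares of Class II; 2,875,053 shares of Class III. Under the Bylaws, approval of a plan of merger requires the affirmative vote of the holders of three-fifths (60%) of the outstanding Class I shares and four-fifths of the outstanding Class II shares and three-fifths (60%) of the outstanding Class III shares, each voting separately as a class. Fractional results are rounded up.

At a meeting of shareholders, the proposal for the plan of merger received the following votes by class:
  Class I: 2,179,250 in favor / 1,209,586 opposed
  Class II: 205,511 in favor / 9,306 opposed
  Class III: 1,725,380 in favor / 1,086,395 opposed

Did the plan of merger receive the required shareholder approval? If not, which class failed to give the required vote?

Class I: 3/5 of 3632337 = 2179402.20, rounded up to 2179403; 2,179,403 required, 2,179,250 in favor — not approved.
Class II: 4/5 of 256785 = 205428; 205,428 required, 205,511 in favor — approved.
Class III: 3/5 of 2875053 = 1725031.80, rounded up to 1725032; 1,725,032 required, 1,725,380 in favor — approved.

Not approved — the Class I shares did not give the required vote.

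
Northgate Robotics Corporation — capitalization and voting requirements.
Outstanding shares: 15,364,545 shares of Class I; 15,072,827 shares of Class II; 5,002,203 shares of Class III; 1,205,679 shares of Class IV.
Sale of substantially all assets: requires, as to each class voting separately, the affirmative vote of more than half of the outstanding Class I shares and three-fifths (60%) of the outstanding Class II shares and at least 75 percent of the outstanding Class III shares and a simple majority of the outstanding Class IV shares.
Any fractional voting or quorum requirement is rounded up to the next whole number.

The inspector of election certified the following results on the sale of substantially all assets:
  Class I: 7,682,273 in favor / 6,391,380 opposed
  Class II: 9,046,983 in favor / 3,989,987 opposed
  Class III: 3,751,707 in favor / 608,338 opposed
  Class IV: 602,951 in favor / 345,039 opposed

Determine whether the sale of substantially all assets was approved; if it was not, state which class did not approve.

Class I: a majority of 15364545 is 7682273; 7,682,273 required, 7,682,273 in favor — approved.
Class II: 3/5 of 15072827 = 9043696.20, rounded up to 9043697; 9,043,697 required, 9,046,983 in favor — approved.
Class III: 3/4 of 5002203 = 3751652.25, rounded up to 3751653; 3,751,653 required, 3,751,707 in favor — approved.
Class IV: a majority of 1205679 is 602840; 602,840 required, 602,951 in favor — approved.

Approved — every class gave the required vote.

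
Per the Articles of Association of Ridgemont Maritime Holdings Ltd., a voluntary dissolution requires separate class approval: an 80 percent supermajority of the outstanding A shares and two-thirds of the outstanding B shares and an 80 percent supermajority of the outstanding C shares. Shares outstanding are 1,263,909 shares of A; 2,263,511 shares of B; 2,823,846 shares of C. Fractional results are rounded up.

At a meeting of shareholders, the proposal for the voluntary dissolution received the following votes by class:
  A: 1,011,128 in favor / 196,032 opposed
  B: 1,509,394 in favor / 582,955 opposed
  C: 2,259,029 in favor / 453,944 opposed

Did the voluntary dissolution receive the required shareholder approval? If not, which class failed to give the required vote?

A: 4/5 of 1263909 = 1011127.20, rounded up to 1011128; 1,011,128 required, 1,011,128 in favor — approved.
B: 2/3 of 2263511 = 1509007.33, rounded up to 1509008; 1,509,008 required, 1,509,394 in favor — approved.
C: 4/5 of 2823846 = 2259076.80, rounded up to 2259077; 2,259,077 required, 2,259,029 in favor — not approved.

Not approved — the C shares did not give the required vote.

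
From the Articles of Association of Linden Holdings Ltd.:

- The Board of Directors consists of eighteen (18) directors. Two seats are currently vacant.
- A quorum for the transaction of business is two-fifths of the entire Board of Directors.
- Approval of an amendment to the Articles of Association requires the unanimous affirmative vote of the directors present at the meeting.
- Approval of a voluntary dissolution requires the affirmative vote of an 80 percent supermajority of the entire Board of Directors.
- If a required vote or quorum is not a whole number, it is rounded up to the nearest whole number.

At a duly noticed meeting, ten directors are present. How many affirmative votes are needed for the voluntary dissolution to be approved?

15

The voluntary dissolution requires four-fifths of the entire Board of Directors (18).
4/5 of 18 = 14.40, rounded up to 15.
(Only 10 can vote, so the voluntary dissolution cannot pass at this meeting, but the required vote is still 15.)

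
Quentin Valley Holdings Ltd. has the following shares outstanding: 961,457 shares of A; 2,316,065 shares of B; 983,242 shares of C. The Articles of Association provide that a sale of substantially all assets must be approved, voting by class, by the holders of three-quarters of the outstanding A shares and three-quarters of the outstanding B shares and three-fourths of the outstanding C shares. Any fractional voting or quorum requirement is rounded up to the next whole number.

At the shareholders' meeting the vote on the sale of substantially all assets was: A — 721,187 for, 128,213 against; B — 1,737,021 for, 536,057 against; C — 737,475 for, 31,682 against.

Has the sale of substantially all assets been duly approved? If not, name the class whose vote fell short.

A: 3/4 of 961457 = 721092.75, rounded up to 721093; 721,093 required, 721,187 in favor — approved.
B: 3/4 of 2316065 = 1737048.75, rounded up to 1737049; 1,737,049 required, 1,737,021 in favor — not approved.
C: 3/4 of 983242 = 737431.50, rounded up to 737432; 737,432 required, 737,475 in favor — approved.

Not approved — the B shares did not give the required vote.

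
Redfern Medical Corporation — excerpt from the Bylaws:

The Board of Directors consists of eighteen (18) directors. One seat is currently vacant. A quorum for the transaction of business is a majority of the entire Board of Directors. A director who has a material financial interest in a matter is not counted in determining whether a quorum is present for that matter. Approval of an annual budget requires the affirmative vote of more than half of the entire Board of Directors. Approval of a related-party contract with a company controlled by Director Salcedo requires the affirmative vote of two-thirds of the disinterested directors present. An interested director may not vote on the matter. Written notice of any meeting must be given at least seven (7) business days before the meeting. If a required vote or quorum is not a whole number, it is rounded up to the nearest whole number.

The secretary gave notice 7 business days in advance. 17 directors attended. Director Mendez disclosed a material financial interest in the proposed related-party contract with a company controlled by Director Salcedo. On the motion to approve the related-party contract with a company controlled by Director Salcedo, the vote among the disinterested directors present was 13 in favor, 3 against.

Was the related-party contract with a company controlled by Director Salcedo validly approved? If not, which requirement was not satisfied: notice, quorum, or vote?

Notice: 7 business days given; 7 required (7 ≥ 7). Satisfied.
Quorum: 17 present, but the 1 interested director does not count, leaving 16. Quorum is 10. Satisfied.
Vote: the related-party contract with a company controlled by Director Salcedo requires two-thirds of the disinterested directors present (17 − 1 = 16). 2/3 of 16 = 10.67, rounded up to 11, so 11 affirmative votes are needed; 13 voted in favor. Satisfied.

Valid — all requirements satisfied.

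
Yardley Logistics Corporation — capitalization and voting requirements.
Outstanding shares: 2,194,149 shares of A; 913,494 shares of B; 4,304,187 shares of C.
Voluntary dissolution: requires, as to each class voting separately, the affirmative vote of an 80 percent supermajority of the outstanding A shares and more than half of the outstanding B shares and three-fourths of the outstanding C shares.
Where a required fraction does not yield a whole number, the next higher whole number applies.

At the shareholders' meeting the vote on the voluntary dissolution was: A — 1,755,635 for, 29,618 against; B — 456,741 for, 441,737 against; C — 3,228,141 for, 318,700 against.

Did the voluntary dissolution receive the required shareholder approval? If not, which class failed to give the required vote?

Not approved — the B shares did not give the required vote.

A: 4/5 of 2194149 = 1755319.20, rounded up to 1755320; 1,755,320 required, 1,755,635 in favor — approved.
B: a majority of 913494 is 456748; 456,748 required, 456,741 in favor — not approved.
C: 3/4 of 4304187 = 3228140.25, rounded up to 3228141; 3,228,141 required, 3,228,141 in favor — approved.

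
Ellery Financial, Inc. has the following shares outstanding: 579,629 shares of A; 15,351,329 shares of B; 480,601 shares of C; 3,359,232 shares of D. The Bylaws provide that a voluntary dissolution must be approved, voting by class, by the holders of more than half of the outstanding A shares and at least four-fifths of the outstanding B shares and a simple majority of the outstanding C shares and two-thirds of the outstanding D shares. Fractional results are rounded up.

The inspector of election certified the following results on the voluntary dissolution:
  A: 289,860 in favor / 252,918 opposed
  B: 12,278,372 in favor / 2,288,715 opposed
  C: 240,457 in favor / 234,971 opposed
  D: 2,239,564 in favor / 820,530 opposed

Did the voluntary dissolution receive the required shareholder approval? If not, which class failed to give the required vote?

A: a majority of 579629 is 289815; 289,815 required, 289,860 in favor — approved.
B: 4/5 of 15351329 = 12281063.20, rounded up to 12281064; 12,281,064 required, 12,278,372 in favor — not approved.
C: a majority of 480601 is 240301; 240,301 required, 240,457 in favor — approved.
D: 2/3 of 3359232 = 2239488; 2,239,488 required, 2,239,564 in favor — approved.

Not approved — the B shares did not give the required vote.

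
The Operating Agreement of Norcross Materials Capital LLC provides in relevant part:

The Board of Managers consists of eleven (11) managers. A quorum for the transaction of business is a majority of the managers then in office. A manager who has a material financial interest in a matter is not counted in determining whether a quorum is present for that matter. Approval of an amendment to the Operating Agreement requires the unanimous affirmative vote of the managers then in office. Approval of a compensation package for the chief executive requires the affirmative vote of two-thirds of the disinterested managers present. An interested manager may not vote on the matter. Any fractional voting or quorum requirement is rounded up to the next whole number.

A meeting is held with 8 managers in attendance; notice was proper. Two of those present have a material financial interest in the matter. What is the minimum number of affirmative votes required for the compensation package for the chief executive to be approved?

The compensation package for the chief executive requires two-thirds of the disinterested managers present (8 − 2 = 6).
2/3 of 6 = 4.

4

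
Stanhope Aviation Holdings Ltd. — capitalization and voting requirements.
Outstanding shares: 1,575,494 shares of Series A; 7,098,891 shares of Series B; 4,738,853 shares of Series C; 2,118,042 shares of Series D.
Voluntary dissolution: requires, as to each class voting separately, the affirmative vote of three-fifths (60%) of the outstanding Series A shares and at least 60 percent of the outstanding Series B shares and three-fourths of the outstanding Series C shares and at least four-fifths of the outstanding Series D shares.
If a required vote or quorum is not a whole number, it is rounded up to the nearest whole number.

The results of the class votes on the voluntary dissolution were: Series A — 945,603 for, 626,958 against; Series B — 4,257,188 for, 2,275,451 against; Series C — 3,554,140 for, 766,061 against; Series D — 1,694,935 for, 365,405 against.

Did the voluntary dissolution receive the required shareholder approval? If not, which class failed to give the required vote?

Not approved — the Series B shares did not give the required vote.

Series A: 3/5 of 1575494 = 945296.40, rounded up to 945297; 945,297 required, 945,603 in favor — approved.
Series B: 3/5 of 7098891 = 4259334.60, rounded up to 4259335; 4,259,335 required, 4,257,188 in favor — not approved.
Series C: 3/4 of 4738853 = 3554139.75, rounded up to 3554140; 3,554,140 required, 3,554,140 in favor — approved.
Series D: 4/5 of 2118042 = 1694433.60, rounded up to 1694434; 1,694,434 required, 1,694,935 in favor — approved.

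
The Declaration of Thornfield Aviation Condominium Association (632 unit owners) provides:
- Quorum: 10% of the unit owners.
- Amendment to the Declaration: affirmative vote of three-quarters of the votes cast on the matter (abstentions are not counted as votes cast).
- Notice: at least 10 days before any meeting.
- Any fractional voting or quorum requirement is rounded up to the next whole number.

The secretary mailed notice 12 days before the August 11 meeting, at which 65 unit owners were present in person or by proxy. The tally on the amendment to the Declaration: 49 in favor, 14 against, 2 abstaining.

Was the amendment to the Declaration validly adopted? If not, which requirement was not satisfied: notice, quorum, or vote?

Valid — all requirements satisfied.

Notice: 12 days given; 10 required. Satisfied.
Quorum: 10% of 632 = 63.20, rounded up to 64; 65 present. Satisfied.
Vote: requires three-fourths of the votes cast (65 − 2 abstaining = 63); 3/4 of 63 = 47.25, rounded up to 48, so 48 needed; 49 in favor. Satisfied.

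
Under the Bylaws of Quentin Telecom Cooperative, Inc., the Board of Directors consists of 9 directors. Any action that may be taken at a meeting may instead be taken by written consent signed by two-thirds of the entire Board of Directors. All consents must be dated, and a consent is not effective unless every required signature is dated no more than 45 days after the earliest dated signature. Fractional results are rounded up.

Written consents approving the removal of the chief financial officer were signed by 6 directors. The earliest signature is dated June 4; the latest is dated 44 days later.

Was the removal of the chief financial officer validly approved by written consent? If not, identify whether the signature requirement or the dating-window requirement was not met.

Signatures required: two-thirds of 9 — 2/3 of 9 = 6, so 6 needed; 6 signed. Sufficient.
Dating window: the latest signature is 44 days after the earliest; the limit is 45 days. Within the window.

Effective — both the signature and dating-window requirements are satisfied.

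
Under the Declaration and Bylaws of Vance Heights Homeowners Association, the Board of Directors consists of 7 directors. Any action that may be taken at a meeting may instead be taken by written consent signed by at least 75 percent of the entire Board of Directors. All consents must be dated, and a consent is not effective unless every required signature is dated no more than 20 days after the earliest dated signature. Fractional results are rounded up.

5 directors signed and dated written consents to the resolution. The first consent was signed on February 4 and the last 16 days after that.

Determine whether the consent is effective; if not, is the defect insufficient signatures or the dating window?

Not effective — insufficient signatures.

Signatures required: at least 75 percent of 7 — 3/4 of 7 = 5.25, rounded up to 6, so 6 needed; 5 signed. Insufficient.
Dating window: the latest signature is 16 days after the earliest; the limit is 20 days. Within the window.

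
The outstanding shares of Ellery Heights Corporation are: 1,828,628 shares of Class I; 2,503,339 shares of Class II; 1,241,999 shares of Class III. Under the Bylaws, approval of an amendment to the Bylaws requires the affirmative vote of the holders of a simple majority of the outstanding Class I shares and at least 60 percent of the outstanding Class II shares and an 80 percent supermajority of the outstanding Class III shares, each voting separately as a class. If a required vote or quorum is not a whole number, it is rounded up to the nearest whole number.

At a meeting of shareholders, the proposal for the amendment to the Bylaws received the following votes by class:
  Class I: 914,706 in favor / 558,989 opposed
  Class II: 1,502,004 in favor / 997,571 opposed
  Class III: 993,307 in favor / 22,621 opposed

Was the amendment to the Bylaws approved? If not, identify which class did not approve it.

Class I: a majority of 1828628 is 914315; 914,315 required, 914,706 in favor — approved.
Class II: 3/5 of 2503339 = 1502003.40, rounded up to 1502004; 1,502,004 required, 1,502,004 in favor — approved.
Class III: 4/5 of 1241999 = 993599.20, rounded up to 993600; 993,600 required, 993,307 in favor — not approved.

Not approved — the Class III shares did not give the required vote.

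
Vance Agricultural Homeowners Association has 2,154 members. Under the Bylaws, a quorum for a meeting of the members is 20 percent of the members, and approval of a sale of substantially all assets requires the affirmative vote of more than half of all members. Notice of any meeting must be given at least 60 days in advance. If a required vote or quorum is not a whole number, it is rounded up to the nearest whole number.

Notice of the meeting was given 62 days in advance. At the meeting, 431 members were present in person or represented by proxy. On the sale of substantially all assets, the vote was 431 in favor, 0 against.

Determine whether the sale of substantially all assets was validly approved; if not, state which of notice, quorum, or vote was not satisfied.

Notice: 62 days given; 60 required. Satisfied.
Quorum: 20% of 2,154 = 430.80, rounded up to 431; 431 present. Satisfied.
Vote: requires a majority of all members (2,154); a majority of 2154 is 1078, so 1,078 needed; 431 in favor. Not satisfied.

Invalid — vote requirement not satisfied.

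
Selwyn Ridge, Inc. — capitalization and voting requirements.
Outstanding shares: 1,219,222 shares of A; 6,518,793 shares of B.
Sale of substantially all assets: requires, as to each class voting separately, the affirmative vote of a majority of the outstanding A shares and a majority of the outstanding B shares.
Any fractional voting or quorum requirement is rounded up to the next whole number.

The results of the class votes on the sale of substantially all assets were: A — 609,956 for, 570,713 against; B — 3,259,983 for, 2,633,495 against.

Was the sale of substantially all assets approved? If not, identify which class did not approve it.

Approved — every class gave the required vote.

A: a majority of 1219222 is 609612; 609,612 required, 609,956 in favor — approved.
B: a majority of 6518793 is 3259397; 3,259,397 required, 3,259,983 in favor — approved.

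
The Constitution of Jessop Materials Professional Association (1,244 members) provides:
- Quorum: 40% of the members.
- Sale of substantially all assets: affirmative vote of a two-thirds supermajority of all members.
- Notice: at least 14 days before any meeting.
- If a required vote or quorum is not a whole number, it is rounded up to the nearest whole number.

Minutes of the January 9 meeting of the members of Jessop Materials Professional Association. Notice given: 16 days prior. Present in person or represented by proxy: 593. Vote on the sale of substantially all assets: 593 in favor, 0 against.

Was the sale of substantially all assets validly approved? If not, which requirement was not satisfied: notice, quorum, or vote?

Notice: 16 days given; 14 required. Satisfied.
Quorum: 40% of 1,244 = 497.60, rounded up to 498; 593 present. Satisfied.
Vote: requires two-thirds of all members (1,244); 2/3 of 1244 = 829.33, rounded up to 830, so 830 needed; 593 in favor. Not satisfied.

Invalid — vote requirement not satisfied.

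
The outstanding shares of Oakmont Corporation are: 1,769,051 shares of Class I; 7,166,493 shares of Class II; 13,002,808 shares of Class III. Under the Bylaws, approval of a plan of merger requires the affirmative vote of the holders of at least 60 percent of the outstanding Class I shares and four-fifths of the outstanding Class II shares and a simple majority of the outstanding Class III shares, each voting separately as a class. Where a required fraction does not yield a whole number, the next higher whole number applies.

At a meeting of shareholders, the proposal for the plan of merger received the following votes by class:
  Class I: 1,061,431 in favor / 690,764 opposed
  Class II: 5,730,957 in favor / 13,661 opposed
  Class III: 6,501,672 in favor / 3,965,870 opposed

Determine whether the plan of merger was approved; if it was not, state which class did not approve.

Class I: 3/5 of 1769051 = 1061430.60, rounded up to 1061431; 1,061,431 required, 1,061,431 in favor — approved.
Class II: 4/5 of 7166493 = 5733194.40, rounded up to 5733195; 5,733,195 required, 5,730,957 in favor — not approved.
Class III: a majority of 13002808 is 6501405; 6,501,405 required, 6,501,672 in favor — approved.

Not approved — the Class II shares did not give the required vote.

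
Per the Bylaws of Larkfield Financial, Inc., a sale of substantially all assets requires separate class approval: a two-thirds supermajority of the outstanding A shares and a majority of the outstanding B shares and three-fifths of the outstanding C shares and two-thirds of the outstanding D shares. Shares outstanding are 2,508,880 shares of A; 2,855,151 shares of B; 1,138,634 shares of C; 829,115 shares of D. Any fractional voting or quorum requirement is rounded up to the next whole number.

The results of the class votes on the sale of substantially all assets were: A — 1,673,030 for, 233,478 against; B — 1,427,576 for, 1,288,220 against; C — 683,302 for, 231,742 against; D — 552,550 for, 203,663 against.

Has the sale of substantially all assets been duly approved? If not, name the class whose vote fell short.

A: 2/3 of 2508880 = 1672586.67, rounded up to 1672587; 1,672,587 required, 1,673,030 in favor — approved.
B: a majority of 2855151 is 1427576; 1,427,576 required, 1,427,576 in favor — approved.
C: 3/5 of 1138634 = 683180.40, rounded up to 683181; 683,181 required, 683,302 in favor — approved.
D: 2/3 of 829115 = 552743.33, rounded up to 552744; 552,744 required, 552,550 in favor — not approved.

Not approved — the D shares did not give the required vote.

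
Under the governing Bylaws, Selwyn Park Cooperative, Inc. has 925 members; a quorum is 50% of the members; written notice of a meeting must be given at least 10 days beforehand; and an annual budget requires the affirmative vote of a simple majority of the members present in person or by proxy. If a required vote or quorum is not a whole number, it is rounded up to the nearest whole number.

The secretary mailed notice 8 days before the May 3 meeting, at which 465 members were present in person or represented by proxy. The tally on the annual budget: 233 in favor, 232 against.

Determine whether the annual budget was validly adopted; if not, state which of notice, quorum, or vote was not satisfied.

Invalid — notice requirement not satisfied.

Notice: 8 days given; 10 required. Not satisfied.
Quorum: 50% of 925 = 462.50, rounded up to 463; 465 present. Satisfied.
Vote: requires a majority of those present (465); a majority of 465 is 233, so 233 needed; 233 in favor. Satisfied.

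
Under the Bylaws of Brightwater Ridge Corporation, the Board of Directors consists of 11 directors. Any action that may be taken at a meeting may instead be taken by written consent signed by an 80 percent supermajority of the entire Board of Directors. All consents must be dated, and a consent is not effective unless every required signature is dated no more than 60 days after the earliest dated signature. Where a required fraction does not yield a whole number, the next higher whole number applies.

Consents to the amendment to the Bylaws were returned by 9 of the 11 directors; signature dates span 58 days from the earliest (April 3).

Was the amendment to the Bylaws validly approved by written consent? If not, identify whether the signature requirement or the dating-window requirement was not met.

Effective — both the signature and dating-window requirements are satisfied.

Signatures required: an 80 percent supermajority of 11 — 4/5 of 11 = 8.80, rounded up to 9, so 9 needed; 9 signed. Sufficient.
Dating window: the latest signature is 58 days after the earliest; the limit is 60 days. Within the window.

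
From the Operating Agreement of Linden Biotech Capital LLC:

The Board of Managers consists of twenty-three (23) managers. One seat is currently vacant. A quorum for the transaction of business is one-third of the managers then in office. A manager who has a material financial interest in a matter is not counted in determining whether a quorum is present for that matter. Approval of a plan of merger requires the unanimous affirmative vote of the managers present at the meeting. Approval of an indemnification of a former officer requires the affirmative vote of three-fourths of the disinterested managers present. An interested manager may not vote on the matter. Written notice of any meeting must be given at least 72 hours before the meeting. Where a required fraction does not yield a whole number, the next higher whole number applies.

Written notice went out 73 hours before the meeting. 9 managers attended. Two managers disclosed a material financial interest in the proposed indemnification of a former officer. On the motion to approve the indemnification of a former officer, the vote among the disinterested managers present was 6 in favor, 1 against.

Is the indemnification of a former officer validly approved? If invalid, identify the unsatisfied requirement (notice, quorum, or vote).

Invalid — quorum requirement not satisfied.

Notice: 73 hours given; 72 required (73 ≥ 72). Satisfied.
Quorum: 9 present, but the 2 interested managers do not count, leaving 7. Quorum is 8. Not satisfied.
Vote: the indemnification of a former officer requires three-fourths of the disinterested managers present (9 − 2 = 7). 3/4 of 7 = 5.25, rounded up to 6, so 6 affirmative votes are needed; 6 voted in favor. Satisfied. (Moot — without a quorum no business can be validly transacted.)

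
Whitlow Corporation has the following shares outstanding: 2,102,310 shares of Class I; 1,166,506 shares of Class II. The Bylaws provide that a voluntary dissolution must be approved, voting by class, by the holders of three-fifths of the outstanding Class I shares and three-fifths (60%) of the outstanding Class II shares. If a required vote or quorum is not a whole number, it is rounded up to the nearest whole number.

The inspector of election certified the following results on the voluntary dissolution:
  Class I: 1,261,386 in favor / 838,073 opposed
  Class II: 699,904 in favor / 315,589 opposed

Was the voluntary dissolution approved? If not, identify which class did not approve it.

Class I: 3/5 of 2102310 = 1261386; 1,261,386 required, 1,261,386 in favor — approved.
Class II: 3/5 of 1166506 = 699903.60, rounded up to 699904; 699,904 required, 699,904 in favor — approved.

Approved — every class gave the required vote.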